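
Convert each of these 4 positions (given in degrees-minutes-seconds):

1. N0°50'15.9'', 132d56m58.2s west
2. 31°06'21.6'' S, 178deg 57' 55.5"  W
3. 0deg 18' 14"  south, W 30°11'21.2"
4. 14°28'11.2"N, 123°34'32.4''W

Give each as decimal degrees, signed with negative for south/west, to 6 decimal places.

1. 0.837750, -132.949500
2. -31.106000, -178.965417
3. -0.303889, -30.189222
4. 14.469778, -123.575667

Point 1:
  Lat: 0° + 50/60 + 15.9/3600 = 0 + 0.833333 + 0.004417 = 0.8377500
  N ⇒ keep positive
  Longitude: 56′ + 58.2″ = 56.97000′; 132 + 56.97000/60 = 132.9495000
  W → negative
Point 2:
  Latitude: 6′ + 21.6″ = 6.36000′; 31 + 6.36000/60 = 31.1060000
  hemisphere S, so the sign is −
  Lon: 57′ + 55.5″ = 57.92500′; 178 + 57.92500/60 = 178.9654167
  W ⇒ negate
Point 3:
  Lat: 18′ + 14″ = 18.23333′; 0 + 18.23333/60 = 0.3038889
  hemisphere S, so the sign is −
  λ: 30° + 11/60 + 21.2/3600 = 30 + 0.183333 + 0.005889 = 30.1892222
  W → negative
Point 4:
  Latitude: 14° + 28/60 + 11.2/3600 = 14 + 0.466667 + 0.003111 = 14.4697778
  N → positive
  λ: 123 + 34/60 + 32.4/3600 = 123.5756667
  W ⇒ negate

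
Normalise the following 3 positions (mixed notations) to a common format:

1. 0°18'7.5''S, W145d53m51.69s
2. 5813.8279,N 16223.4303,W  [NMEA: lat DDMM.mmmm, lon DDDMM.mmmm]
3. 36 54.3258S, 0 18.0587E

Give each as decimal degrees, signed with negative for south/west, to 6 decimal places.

Point 1:
  Latitude: 18′ + 7.5″ = 18.12500′; 0 + 18.12500/60 = 0.3020833
  hemisphere S, so the sign is −
  λ: 145° + 53/60 + 51.69/3600 = 145 + 0.883333 + 0.014358 = 145.8976917
  W → negative
Point 2:
  φ: split at 2 digits → 58° and 13.8279′; 58 + 13.8279/60 = 58.2304650
  N → positive
  λ: split at 3 digits → 162° and 23.4303′; 162 + 23.4303/60 = 162.3905050
  W ⇒ negate
Point 3:
  Lat: 54.3258′ = 0.905430°; total 36.9054300
  S ⇒ negate
  Longitude: 18.0587′ = 0.300978°; total 0.3009783
  E ⇒ keep positive

1. -0.302083, -145.897692
2. 58.230465, -162.390505
3. -36.905430, 0.300978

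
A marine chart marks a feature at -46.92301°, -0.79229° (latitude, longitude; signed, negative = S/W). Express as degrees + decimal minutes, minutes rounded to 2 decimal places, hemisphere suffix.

46° 55.38′ S, 0° 47.54′ W

Latitude is negative → S; |value| = 46.923010
φ: fractional part 0.923010 → 55.3806 minutes
Longitude is negative → W; |value| = 0.792290
λ: minutes = (0.792290 − 0) × 60 = 47.5374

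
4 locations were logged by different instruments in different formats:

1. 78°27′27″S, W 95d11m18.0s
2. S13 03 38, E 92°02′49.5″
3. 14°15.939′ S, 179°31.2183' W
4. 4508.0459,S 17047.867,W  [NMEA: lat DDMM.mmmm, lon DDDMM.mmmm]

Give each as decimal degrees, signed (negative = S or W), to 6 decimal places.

1. -78.457500, -95.188333
2. -13.060556, 92.047083
3. -14.265650, -179.520305
4. -45.134098, -170.797783

Point 1:
  Lat: 78 + 27/60 + 27/3600 = 78.4575000
  S ⇒ negate
  Longitude: 95 + 11/60 + 18/3600 = 95.1883333
  W → negative
Point 2:
  Latitude: 3′ + 38″ = 3.63333′; 13 + 3.63333/60 = 13.0605556
  hemisphere S, so the sign is −
  Lon: 92 + 2/60 + 49.5/3600 = 92.0470833
  E → positive
Point 3:
  Latitude: 15.939′ = 0.265650°; total 14.2656500
  hemisphere S, so the sign is −
  Lon: 31.2183′ = 0.520305°; total 179.5203050
  W ⇒ negate
Point 4:
  φ: split at 2 digits → 45° and 8.0459′; 45 + 8.0459/60 = 45.1340983
  hemisphere S, so the sign is −
  λ: split at 3 digits → 170° and 47.867′; 170 + 47.867/60 = 170.7977833
  hemisphere W, so the sign is −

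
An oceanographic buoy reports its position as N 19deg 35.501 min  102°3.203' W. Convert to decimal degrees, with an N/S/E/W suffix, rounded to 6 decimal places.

19.591683° N, 102.053383° W

φ: 35.501′ = 0.591683°; total 19.5916833
Lon: 3.203′ = 0.053383°; total 102.0533833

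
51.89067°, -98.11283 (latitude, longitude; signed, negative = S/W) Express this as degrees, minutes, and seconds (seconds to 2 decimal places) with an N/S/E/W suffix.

51°53′26.41″ N, 98°06′46.19″ W

Lat: 0.890670 × 60 = 53.44020′ → 53′, remainder × 60 = 26.4120″
Longitude is negative → W; |value| = 98.112830
λ: whole degrees 98; 6.76980′ → 6′ and 46.1880″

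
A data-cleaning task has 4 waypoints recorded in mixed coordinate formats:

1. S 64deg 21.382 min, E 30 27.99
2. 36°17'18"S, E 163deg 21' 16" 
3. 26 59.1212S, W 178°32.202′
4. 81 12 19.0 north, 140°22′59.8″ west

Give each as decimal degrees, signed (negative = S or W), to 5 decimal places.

Point 1:
  Latitude: 64 + 21.382/60 = 64.356367
  S ⇒ negate
  Longitude: 30 + 27.99/60 = 30.466500
  E → positive
Point 2:
  Lat: 36 + 17/60 + 18/3600 = 36.288333
  S ⇒ negate
  λ: 21′ + 16″ = 21.26667′; 163 + 21.26667/60 = 163.354444
  E → positive
Point 3:
  Latitude: 26 + 59.1212/60 = 26.985353
  S ⇒ negate
  Lon: 32.202′ = 0.536700°; total 178.536700
  W → negative
Point 4:
  φ: 81 + 12/60 + 19/3600 = 81.205278
  N → positive
  Lon: 22′ + 59.8″ = 22.99667′; 140 + 22.99667/60 = 140.383278
  W → negative

1. -64.35637, 30.46650
2. -36.28833, 163.35444
3. -26.98535, -178.53670
4. 81.20528, -140.38328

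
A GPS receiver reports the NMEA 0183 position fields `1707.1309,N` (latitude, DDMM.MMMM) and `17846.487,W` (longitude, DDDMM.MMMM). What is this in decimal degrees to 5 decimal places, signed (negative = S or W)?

17.11885, -178.77478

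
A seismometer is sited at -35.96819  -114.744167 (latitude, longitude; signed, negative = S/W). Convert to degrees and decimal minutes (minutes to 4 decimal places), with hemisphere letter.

35° 58.0914′ S, 114° 44.6500′ W

Latitude is negative → S; |value| = 35.968190
φ: fractional part 0.968190 → 58.091400 minutes
Longitude is negative → W; |value| = 114.744167
λ: minutes = (114.744167 − 114) × 60 = 44.650020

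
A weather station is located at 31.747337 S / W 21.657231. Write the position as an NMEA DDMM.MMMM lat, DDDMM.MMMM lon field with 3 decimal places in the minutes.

φ: minutes = (31.747337 − 31) × 60 = 44.84022
Lon: fractional part 0.657231 → 39.43386 minutes

3144.840,S / 02139.434,W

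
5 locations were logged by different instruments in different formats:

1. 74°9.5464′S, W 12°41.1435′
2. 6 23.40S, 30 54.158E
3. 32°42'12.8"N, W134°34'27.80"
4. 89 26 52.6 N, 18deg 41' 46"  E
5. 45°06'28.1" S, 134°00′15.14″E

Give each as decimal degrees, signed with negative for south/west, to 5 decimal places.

1. -74.15911, -12.68573
2. -6.39000, 30.90263
3. 32.70356, -134.57439
4. 89.44794, 18.69611
5. -45.10781, 134.00421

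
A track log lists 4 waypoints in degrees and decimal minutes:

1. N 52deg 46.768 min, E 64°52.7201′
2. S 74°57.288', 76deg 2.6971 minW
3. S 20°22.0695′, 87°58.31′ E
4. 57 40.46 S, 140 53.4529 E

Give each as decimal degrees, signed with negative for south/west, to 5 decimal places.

1. 52.77947, 64.87867
2. -74.95480, -76.04495
3. -20.36783, 87.97183
4. -57.67433, 140.89088

Point 1:
  Latitude: 52 + 46.768/60 = 52.779467
  N → positive
  Longitude: 64 + 52.7201/60 = 64.878668
  E → positive
Point 2:
  Lat: 57.288′ = 0.954800°; total 74.954800
  hemisphere S, so the sign is −
  Longitude: 76 + 2.6971/60 = 76.044952
  W ⇒ negate
Point 3:
  Latitude: 22.0695′ = 0.367825°; total 20.367825
  hemisphere S, so the sign is −
  Longitude: 87 + 58.31/60 = 87.971833
  E → positive
Point 4:
  Latitude: 40.46′ = 0.674333°; total 57.674333
  hemisphere S, so the sign is −
  λ: 53.4529′ = 0.890882°; total 140.890882
  E ⇒ keep positive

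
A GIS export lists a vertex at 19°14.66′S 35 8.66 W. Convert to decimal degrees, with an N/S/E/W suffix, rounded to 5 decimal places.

19.24433° S, 35.14433° W

Lat: 19 + 14.66/60 = 19.244333
Longitude: 8.66′ = 0.144333°; total 35.144333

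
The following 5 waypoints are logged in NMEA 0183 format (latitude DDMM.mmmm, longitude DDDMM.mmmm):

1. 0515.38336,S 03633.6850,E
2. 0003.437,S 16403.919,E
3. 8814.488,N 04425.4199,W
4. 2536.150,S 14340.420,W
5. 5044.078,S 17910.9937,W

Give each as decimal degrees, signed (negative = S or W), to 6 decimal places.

1. -5.256389, 36.561417
2. -0.057283, 164.065317
3. 88.241467, -44.423665
4. -25.602500, -143.673667
5. -50.734633, -179.183228

Point 1:
  φ: degrees = first 2 digits = 5, minutes = 15.38336; 5 + 15.38336/60 = 5.2563893
  S ⇒ negate
  λ: degrees = first 3 digits = 36, minutes = 33.685; 36 + 33.685/60 = 36.5614167
  E ⇒ keep positive
Point 2:
  φ: split at 2 digits → 00° and 3.437′; 0 + 3.437/60 = 0.0572833
  S ⇒ negate
  Lon: split at 3 digits → 164° and 3.919′; 164 + 3.919/60 = 164.0653167
  E → positive
Point 3:
  Latitude: split at 2 digits → 88° and 14.488′; 88 + 14.488/60 = 88.2414667
  N ⇒ keep positive
  λ: degrees = first 3 digits = 44, minutes = 25.4199; 44 + 25.4199/60 = 44.4236650
  W → negative
Point 4:
  Lat: split at 2 digits → 25° and 36.15′; 25 + 36.15/60 = 25.6025000
  S → negative
  Lon: split at 3 digits → 143° and 40.42′; 143 + 40.42/60 = 143.6736667
  hemisphere W, so the sign is −
Point 5:
  Latitude: split at 2 digits → 50° and 44.078′; 50 + 44.078/60 = 50.7346333
  S → negative
  λ: degrees = first 3 digits = 179, minutes = 10.9937; 179 + 10.9937/60 = 179.1832283
  W → negative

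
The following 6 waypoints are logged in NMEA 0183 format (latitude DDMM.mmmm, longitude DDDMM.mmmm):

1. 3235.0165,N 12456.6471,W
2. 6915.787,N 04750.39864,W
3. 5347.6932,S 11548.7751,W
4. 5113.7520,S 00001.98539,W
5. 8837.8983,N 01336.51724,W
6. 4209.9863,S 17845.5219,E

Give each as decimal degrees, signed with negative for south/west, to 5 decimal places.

1. 32.58361, -124.94412
2. 69.26312, -47.83998
3. -53.79489, -115.81292
4. -51.22920, -0.03309
5. 88.63164, -13.60862
6. -42.16644, 178.75870

Point 1:
  Lat: split at 2 digits → 32° and 35.0165′; 32 + 35.0165/60 = 32.583608
  N → positive
  λ: split at 3 digits → 124° and 56.6471′; 124 + 56.6471/60 = 124.944118
  W ⇒ negate
Point 2:
  φ: degrees = first 2 digits = 69, minutes = 15.787; 69 + 15.787/60 = 69.263117
  N → positive
  λ: split at 3 digits → 047° and 50.39864′; 47 + 50.39864/60 = 47.839977
  hemisphere W, so the sign is −
Point 3:
  Lat: degrees = first 2 digits = 53, minutes = 47.6932; 53 + 47.6932/60 = 53.794887
  S → negative
  Longitude: degrees = first 3 digits = 115, minutes = 48.7751; 115 + 48.7751/60 = 115.812918
  W → negative
Point 4:
  Lat: split at 2 digits → 51° and 13.752′; 51 + 13.752/60 = 51.229200
  S → negative
  λ: split at 3 digits → 000° and 1.98539′; 0 + 1.98539/60 = 0.033090
  W → negative
Point 5:
  Lat: split at 2 digits → 88° and 37.8983′; 88 + 37.8983/60 = 88.631638
  N ⇒ keep positive
  Longitude: degrees = first 3 digits = 13, minutes = 36.51724; 13 + 36.51724/60 = 13.608621
  W → negative
Point 6:
  Latitude: degrees = first 2 digits = 42, minutes = 9.9863; 42 + 9.9863/60 = 42.166438
  hemisphere S, so the sign is −
  λ: split at 3 digits → 178° and 45.5219′; 178 + 45.5219/60 = 178.758698
  E → positive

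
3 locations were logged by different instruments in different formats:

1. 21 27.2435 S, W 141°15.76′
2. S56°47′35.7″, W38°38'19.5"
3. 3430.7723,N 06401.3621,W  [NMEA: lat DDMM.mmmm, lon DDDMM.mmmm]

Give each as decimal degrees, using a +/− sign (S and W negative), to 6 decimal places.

1. -21.454058, -141.262667
2. -56.793250, -38.638750
3. 34.512872, -64.022702

Point 1:
  φ: 27.2435′ = 0.454058°; total 21.4540583
  hemisphere S, so the sign is −
  λ: 15.76′ = 0.262667°; total 141.2626667
  hemisphere W, so the sign is −
Point 2:
  φ: 56 + 47/60 + 35.7/3600 = 56.7932500
  S ⇒ negate
  λ: 38′ + 19.5″ = 38.32500′; 38 + 38.32500/60 = 38.6387500
  W ⇒ negate
Point 3:
  Latitude: split at 2 digits → 34° and 30.7723′; 34 + 30.7723/60 = 34.5128717
  N ⇒ keep positive
  Lon: degrees = first 3 digits = 64, minutes = 1.3621; 64 + 1.3621/60 = 64.0227017
  W ⇒ negate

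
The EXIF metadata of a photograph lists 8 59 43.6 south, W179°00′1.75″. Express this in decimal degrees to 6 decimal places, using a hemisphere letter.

Lat: 8° + 59/60 + 43.6/3600 = 8 + 0.983333 + 0.012111 = 8.9954444
Longitude: 0′ + 1.75″ = 0.02917′; 179 + 0.02917/60 = 179.0004861

8.995444° S, 179.000486° W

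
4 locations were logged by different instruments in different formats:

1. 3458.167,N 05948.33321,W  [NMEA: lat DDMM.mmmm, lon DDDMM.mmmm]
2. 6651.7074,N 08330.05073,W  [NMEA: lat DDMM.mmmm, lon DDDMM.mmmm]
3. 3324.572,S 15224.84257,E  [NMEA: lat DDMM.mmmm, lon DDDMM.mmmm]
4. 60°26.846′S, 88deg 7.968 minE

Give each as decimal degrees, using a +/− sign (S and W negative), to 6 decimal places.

Point 1:
  Lat: degrees = first 2 digits = 34, minutes = 58.167; 34 + 58.167/60 = 34.9694500
  N ⇒ keep positive
  λ: degrees = first 3 digits = 59, minutes = 48.33321; 59 + 48.33321/60 = 59.8055535
  W ⇒ negate
Point 2:
  φ: split at 2 digits → 66° and 51.7074′; 66 + 51.7074/60 = 66.8617900
  N ⇒ keep positive
  λ: split at 3 digits → 083° and 30.05073′; 83 + 30.05073/60 = 83.5008455
  hemisphere W, so the sign is −
Point 3:
  Lat: degrees = first 2 digits = 33, minutes = 24.572; 33 + 24.572/60 = 33.4095333
  hemisphere S, so the sign is −
  Lon: split at 3 digits → 152° and 24.84257′; 152 + 24.84257/60 = 152.4140428
  E → positive
Point 4:
  φ: 26.846′ = 0.447433°; total 60.4474333
  S → negative
  Longitude: 88 + 7.968/60 = 88.1328000
  E → positive

1. 34.969450, -59.805554
2. 66.861790, -83.500846
3. -33.409533, 152.414043
4. -60.447433, 88.132800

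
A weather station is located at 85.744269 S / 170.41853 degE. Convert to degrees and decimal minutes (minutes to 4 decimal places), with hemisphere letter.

Lat: fractional part 0.744269 → 44.656140 minutes
Lon: 170° + 0.418530 × 60 = 170° 25.111800′

85° 44.6561′ S, 170° 25.1118′ E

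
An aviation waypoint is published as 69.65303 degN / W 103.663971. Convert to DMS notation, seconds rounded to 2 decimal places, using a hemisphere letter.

69°39′10.91″ N, 103°39′50.30″ W

Latitude: 0.653030 × 60 = 39.18180′ → 39′, remainder × 60 = 10.9080″
λ: 0.663971° → 39.83826′; 0.83826 × 60 = 50.2956″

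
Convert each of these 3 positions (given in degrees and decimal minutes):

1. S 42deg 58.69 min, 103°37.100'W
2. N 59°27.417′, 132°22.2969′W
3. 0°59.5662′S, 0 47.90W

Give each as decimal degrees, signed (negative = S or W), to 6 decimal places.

1. -42.978167, -103.618333
2. 59.456950, -132.371615
3. -0.992770, -0.798333

Point 1:
  Lat: 58.69′ = 0.978167°; total 42.9781667
  S ⇒ negate
  Longitude: 103 + 37.1/60 = 103.6183333
  W → negative
Point 2:
  φ: 27.417′ = 0.456950°; total 59.4569500
  N ⇒ keep positive
  Lon: 132 + 22.2969/60 = 132.3716150
  W → negative
Point 3:
  Lat: 0 + 59.5662/60 = 0.9927700
  hemisphere S, so the sign is −
  Lon: 47.9′ = 0.798333°; total 0.7983333
  hemisphere W, so the sign is −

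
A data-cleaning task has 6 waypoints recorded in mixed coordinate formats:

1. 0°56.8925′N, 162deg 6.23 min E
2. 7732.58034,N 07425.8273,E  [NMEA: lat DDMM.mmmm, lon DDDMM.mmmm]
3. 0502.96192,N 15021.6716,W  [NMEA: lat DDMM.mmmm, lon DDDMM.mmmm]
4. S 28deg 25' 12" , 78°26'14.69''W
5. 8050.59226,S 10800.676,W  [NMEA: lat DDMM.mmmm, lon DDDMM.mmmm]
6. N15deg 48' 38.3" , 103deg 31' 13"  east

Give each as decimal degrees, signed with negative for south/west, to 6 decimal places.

1. 0.948208, 162.103833
2. 77.543006, 74.430455
3. 5.049365, -150.361193
4. -28.420000, -78.437414
5. -80.843204, -108.011267
6. 15.810639, 103.520278

Point 1:
  Lat: 0 + 56.8925/60 = 0.9482083
  N ⇒ keep positive
  Lon: 6.23′ = 0.103833°; total 162.1038333
  E → positive
Point 2:
  φ: split at 2 digits → 77° and 32.58034′; 77 + 32.58034/60 = 77.5430057
  N ⇒ keep positive
  Lon: split at 3 digits → 074° and 25.8273′; 74 + 25.8273/60 = 74.4304550
  E ⇒ keep positive
Point 3:
  φ: split at 2 digits → 05° and 2.96192′; 5 + 2.96192/60 = 5.0493653
  N ⇒ keep positive
  λ: degrees = first 3 digits = 150, minutes = 21.6716; 150 + 21.6716/60 = 150.3611933
  hemisphere W, so the sign is −
Point 4:
  Lat: 28 + 25/60 + 12/3600 = 28.4200000
  S → negative
  Lon: 78° + 26/60 + 14.69/3600 = 78 + 0.433333 + 0.004081 = 78.4374139
  W ⇒ negate
Point 5:
  Latitude: degrees = first 2 digits = 80, minutes = 50.59226; 80 + 50.59226/60 = 80.8432043
  S ⇒ negate
  Lon: degrees = first 3 digits = 108, minutes = 0.676; 108 + 0.676/60 = 108.0112667
  hemisphere W, so the sign is −
Point 6:
  φ: 48′ + 38.3″ = 48.63833′; 15 + 48.63833/60 = 15.8106389
  N → positive
  λ: 103 + 31/60 + 13/3600 = 103.5202778
  E → positive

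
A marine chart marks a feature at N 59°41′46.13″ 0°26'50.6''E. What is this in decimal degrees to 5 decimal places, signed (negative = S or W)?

59.69615, 0.44739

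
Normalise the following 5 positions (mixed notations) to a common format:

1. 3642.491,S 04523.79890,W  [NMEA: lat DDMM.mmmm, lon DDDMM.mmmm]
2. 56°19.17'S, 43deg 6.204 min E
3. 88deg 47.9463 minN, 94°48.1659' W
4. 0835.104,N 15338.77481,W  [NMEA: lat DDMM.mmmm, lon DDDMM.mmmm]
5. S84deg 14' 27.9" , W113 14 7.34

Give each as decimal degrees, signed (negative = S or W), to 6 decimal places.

1. -36.708183, -45.396648
2. -56.319500, 43.103400
3. 88.799105, -94.802765
4. 8.585067, -153.646247
5. -84.241083, -113.235372

Point 1:
  Lat: split at 2 digits → 36° and 42.491′; 36 + 42.491/60 = 36.7081833
  hemisphere S, so the sign is −
  λ: degrees = first 3 digits = 45, minutes = 23.7989; 45 + 23.7989/60 = 45.3966483
  W → negative
Point 2:
  Lat: 19.17′ = 0.319500°; total 56.3195000
  hemisphere S, so the sign is −
  Longitude: 6.204′ = 0.103400°; total 43.1034000
  E → positive
Point 3:
  Latitude: 47.9463′ = 0.799105°; total 88.7991050
  N → positive
  λ: 94 + 48.1659/60 = 94.8027650
  hemisphere W, so the sign is −
Point 4:
  Lat: split at 2 digits → 08° and 35.104′; 8 + 35.104/60 = 8.5850667
  N → positive
  Longitude: degrees = first 3 digits = 153, minutes = 38.77481; 153 + 38.77481/60 = 153.6462468
  W → negative
Point 5:
  Latitude: 84° + 14/60 + 27.9/3600 = 84 + 0.233333 + 0.007750 = 84.2410833
  S → negative
  Longitude: 14′ + 7.34″ = 14.12233′; 113 + 14.12233/60 = 113.2353722
  W → negative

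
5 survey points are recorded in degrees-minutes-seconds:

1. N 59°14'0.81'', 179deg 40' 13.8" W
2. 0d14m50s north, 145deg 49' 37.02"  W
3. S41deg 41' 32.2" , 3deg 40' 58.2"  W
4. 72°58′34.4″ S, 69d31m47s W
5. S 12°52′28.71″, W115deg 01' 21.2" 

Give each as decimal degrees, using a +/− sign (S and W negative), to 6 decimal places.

1. 59.233558, -179.670500
2. 0.247222, -145.826950
3. -41.692278, -3.682833
4. -72.976222, -69.529722
5. -12.874642, -115.022556

Point 1:
  Lat: 59 + 14/60 + 0.81/3600 = 59.2335583
  N → positive
  Lon: 179 + 40/60 + 13.8/3600 = 179.6705000
  W ⇒ negate
Point 2:
  Latitude: 0 + 14/60 + 50/3600 = 0.2472222
  N → positive
  Longitude: 145° + 49/60 + 37.02/3600 = 145 + 0.816667 + 0.010283 = 145.8269500
  hemisphere W, so the sign is −
Point 3:
  Latitude: 41′ + 32.2″ = 41.53667′; 41 + 41.53667/60 = 41.6922778
  S ⇒ negate
  Longitude: 3° + 40/60 + 58.2/3600 = 3 + 0.666667 + 0.016167 = 3.6828333
  hemisphere W, so the sign is −
Point 4:
  φ: 58′ + 34.4″ = 58.57333′; 72 + 58.57333/60 = 72.9762222
  hemisphere S, so the sign is −
  Lon: 69 + 31/60 + 47/3600 = 69.5297222
  hemisphere W, so the sign is −
Point 5:
  φ: 12° + 52/60 + 28.71/3600 = 12 + 0.866667 + 0.007975 = 12.8746417
  S ⇒ negate
  λ: 115 + 1/60 + 21.2/3600 = 115.0225556
  W → negative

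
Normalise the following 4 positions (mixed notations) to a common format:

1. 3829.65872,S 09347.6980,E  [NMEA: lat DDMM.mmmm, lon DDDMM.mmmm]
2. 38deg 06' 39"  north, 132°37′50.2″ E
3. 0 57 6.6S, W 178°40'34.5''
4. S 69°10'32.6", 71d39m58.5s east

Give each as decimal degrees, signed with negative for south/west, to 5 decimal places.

Point 1:
  φ: degrees = first 2 digits = 38, minutes = 29.65872; 38 + 29.65872/60 = 38.494312
  S → negative
  Longitude: degrees = first 3 digits = 93, minutes = 47.698; 93 + 47.698/60 = 93.794967
  E → positive
Point 2:
  Lat: 38° + 6/60 + 39/3600 = 38 + 0.100000 + 0.010833 = 38.110833
  N → positive
  λ: 132 + 37/60 + 50.2/3600 = 132.630611
  E ⇒ keep positive
Point 3:
  Latitude: 0 + 57/60 + 6.6/3600 = 0.951833
  S → negative
  Lon: 178° + 40/60 + 34.5/3600 = 178 + 0.666667 + 0.009583 = 178.676250
  hemisphere W, so the sign is −
Point 4:
  φ: 10′ + 32.6″ = 10.54333′; 69 + 10.54333/60 = 69.175722
  S → negative
  Lon: 39′ + 58.5″ = 39.97500′; 71 + 39.97500/60 = 71.666250
  E ⇒ keep positive

1. -38.49431, 93.79497
2. 38.11083, 132.63061
3. -0.95183, -178.67625
4. -69.17572, 71.66625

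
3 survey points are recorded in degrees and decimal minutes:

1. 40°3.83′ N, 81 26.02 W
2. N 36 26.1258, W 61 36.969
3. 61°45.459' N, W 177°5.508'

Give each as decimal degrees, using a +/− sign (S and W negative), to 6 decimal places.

Point 1:
  φ: 40 + 3.83/60 = 40.0638333
  N ⇒ keep positive
  Longitude: 26.02′ = 0.433667°; total 81.4336667
  hemisphere W, so the sign is −
Point 2:
  φ: 26.1258′ = 0.435430°; total 36.4354300
  N → positive
  λ: 36.969′ = 0.616150°; total 61.6161500
  hemisphere W, so the sign is −
Point 3:
  Lat: 45.459′ = 0.757650°; total 61.7576500
  N → positive
  Longitude: 177 + 5.508/60 = 177.0918000
  W → negative

1. 40.063833, -81.433667
2. 36.435430, -61.616150
3. 61.757650, -177.091800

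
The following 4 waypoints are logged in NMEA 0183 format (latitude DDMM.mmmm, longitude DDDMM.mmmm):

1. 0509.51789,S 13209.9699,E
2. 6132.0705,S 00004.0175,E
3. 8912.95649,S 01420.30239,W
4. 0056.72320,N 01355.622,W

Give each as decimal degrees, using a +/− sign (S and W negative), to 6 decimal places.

Point 1:
  Latitude: degrees = first 2 digits = 5, minutes = 9.51789; 5 + 9.51789/60 = 5.1586315
  S ⇒ negate
  λ: degrees = first 3 digits = 132, minutes = 9.9699; 132 + 9.9699/60 = 132.1661650
  E → positive
Point 2:
  Latitude: degrees = first 2 digits = 61, minutes = 32.0705; 61 + 32.0705/60 = 61.5345083
  hemisphere S, so the sign is −
  λ: split at 3 digits → 000° and 4.0175′; 0 + 4.0175/60 = 0.0669583
  E ⇒ keep positive
Point 3:
  Lat: degrees = first 2 digits = 89, minutes = 12.95649; 89 + 12.95649/60 = 89.2159415
  hemisphere S, so the sign is −
  Lon: degrees = first 3 digits = 14, minutes = 20.30239; 14 + 20.30239/60 = 14.3383732
  hemisphere W, so the sign is −
Point 4:
  Latitude: split at 2 digits → 00° and 56.7232′; 0 + 56.7232/60 = 0.9453867
  N ⇒ keep positive
  λ: split at 3 digits → 013° and 55.622′; 13 + 55.622/60 = 13.9270333
  W → negative

1. -5.158632, 132.166165
2. -61.534508, 0.066958
3. -89.215942, -14.338373
4. 0.945387, -13.927033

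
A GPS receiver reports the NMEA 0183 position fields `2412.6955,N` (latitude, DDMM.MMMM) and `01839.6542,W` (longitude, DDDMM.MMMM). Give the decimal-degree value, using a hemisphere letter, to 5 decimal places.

φ: degrees = first 2 digits = 24, minutes = 12.6955; 24 + 12.6955/60 = 24.211592
Longitude: degrees = first 3 digits = 18, minutes = 39.6542; 18 + 39.6542/60 = 18.660903

24.21159° N, 18.66090° W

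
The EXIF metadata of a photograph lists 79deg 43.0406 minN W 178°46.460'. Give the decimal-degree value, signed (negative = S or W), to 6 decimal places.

Latitude: 79 + 43.0406/60 = 79.7173433
N ⇒ keep positive
λ: 46.46′ = 0.774333°; total 178.7743333
W → negative

79.717343, -178.774333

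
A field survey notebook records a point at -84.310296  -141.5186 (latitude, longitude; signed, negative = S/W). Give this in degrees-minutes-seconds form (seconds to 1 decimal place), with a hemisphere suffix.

84°18′37.1″ S, 141°31′7.0″ W

Latitude is negative → S; |value| = 84.310296
φ: 0.310296 × 60 = 18.61776′ → 18′, remainder × 60 = 37.066″
Longitude is negative → W; |value| = 141.518600
λ: 0.518600 × 60 = 31.11600′ → 31′, remainder × 60 = 6.960″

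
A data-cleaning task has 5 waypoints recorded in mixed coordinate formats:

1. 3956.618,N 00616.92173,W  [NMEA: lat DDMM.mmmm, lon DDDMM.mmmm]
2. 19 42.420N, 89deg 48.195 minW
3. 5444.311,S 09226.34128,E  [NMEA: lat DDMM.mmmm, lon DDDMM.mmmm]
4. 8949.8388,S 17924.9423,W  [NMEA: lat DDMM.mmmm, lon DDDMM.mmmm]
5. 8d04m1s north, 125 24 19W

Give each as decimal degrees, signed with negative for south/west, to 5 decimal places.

Point 1:
  Lat: degrees = first 2 digits = 39, minutes = 56.618; 39 + 56.618/60 = 39.943633
  N ⇒ keep positive
  Longitude: split at 3 digits → 006° and 16.92173′; 6 + 16.92173/60 = 6.282029
  W ⇒ negate
Point 2:
  Latitude: 19 + 42.42/60 = 19.707000
  N → positive
  Longitude: 89 + 48.195/60 = 89.803250
  hemisphere W, so the sign is −
Point 3:
  Latitude: split at 2 digits → 54° and 44.311′; 54 + 44.311/60 = 54.738517
  S → negative
  Longitude: degrees = first 3 digits = 92, minutes = 26.34128; 92 + 26.34128/60 = 92.439021
  E ⇒ keep positive
Point 4:
  Latitude: degrees = first 2 digits = 89, minutes = 49.8388; 89 + 49.8388/60 = 89.830647
  S → negative
  λ: degrees = first 3 digits = 179, minutes = 24.9423; 179 + 24.9423/60 = 179.415705
  hemisphere W, so the sign is −
Point 5:
  φ: 4′ + 1″ = 4.01667′; 8 + 4.01667/60 = 8.066944
  N ⇒ keep positive
  λ: 24′ + 19″ = 24.31667′; 125 + 24.31667/60 = 125.405278
  W ⇒ negate

1. 39.94363, -6.28203
2. 19.70700, -89.80325
3. -54.73852, 92.43902
4. -89.83065, -179.41571
5. 8.06694, -125.40528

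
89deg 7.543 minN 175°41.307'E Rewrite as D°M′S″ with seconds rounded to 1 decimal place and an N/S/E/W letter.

Lat: 7.54300′ → 7′ and 0.54300 × 60 = 32.580″
λ: 41.30700′ → 41′ and 0.30700 × 60 = 18.420″

89°07′32.6″ N, 175°41′18.4″ E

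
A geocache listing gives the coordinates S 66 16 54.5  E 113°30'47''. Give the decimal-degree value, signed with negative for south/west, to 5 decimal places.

Lat: 66 + 16/60 + 54.5/3600 = 66.281806
hemisphere S, so the sign is −
λ: 113 + 30/60 + 47/3600 = 113.513056
E → positive

-66.28181, 113.51306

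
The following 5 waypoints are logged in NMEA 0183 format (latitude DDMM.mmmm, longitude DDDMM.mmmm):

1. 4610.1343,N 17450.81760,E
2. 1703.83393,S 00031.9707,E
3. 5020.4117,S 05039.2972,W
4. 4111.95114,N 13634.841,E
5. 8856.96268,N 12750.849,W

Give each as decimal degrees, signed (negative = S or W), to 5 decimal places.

Point 1:
  Lat: degrees = first 2 digits = 46, minutes = 10.1343; 46 + 10.1343/60 = 46.168905
  N → positive
  Lon: split at 3 digits → 174° and 50.8176′; 174 + 50.8176/60 = 174.846960
  E → positive
Point 2:
  φ: split at 2 digits → 17° and 3.83393′; 17 + 3.83393/60 = 17.063899
  S ⇒ negate
  λ: split at 3 digits → 000° and 31.9707′; 0 + 31.9707/60 = 0.532845
  E ⇒ keep positive
Point 3:
  Lat: split at 2 digits → 50° and 20.4117′; 50 + 20.4117/60 = 50.340195
  hemisphere S, so the sign is −
  Lon: degrees = first 3 digits = 50, minutes = 39.2972; 50 + 39.2972/60 = 50.654953
  hemisphere W, so the sign is −
Point 4:
  Latitude: split at 2 digits → 41° and 11.95114′; 41 + 11.95114/60 = 41.199186
  N → positive
  Lon: split at 3 digits → 136° and 34.841′; 136 + 34.841/60 = 136.580683
  E ⇒ keep positive
Point 5:
  φ: split at 2 digits → 88° and 56.96268′; 88 + 56.96268/60 = 88.949378
  N ⇒ keep positive
  Longitude: split at 3 digits → 127° and 50.849′; 127 + 50.849/60 = 127.847483
  W ⇒ negate

1. 46.16891, 174.84696
2. -17.06390, 0.53285
3. -50.34020, -50.65495
4. 41.19919, 136.58068
5. 88.94938, -127.84748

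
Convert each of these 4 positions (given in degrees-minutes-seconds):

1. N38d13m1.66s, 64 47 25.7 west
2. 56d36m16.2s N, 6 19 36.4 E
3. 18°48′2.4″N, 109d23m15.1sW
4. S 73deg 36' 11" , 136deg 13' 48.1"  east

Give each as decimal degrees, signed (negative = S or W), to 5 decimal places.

1. 38.21713, -64.79047
2. 56.60450, 6.32678
3. 18.80067, -109.38753
4. -73.60306, 136.23003

Point 1:
  φ: 13′ + 1.66″ = 13.02767′; 38 + 13.02767/60 = 38.217128
  N ⇒ keep positive
  Longitude: 64 + 47/60 + 25.7/3600 = 64.790472
  W → negative
Point 2:
  φ: 56 + 36/60 + 16.2/3600 = 56.604500
  N → positive
  Lon: 6 + 19/60 + 36.4/3600 = 6.326778
  E → positive
Point 3:
  Latitude: 18 + 48/60 + 2.4/3600 = 18.800667
  N → positive
  Longitude: 109 + 23/60 + 15.1/3600 = 109.387528
  W → negative
Point 4:
  φ: 73 + 36/60 + 11/3600 = 73.603056
  S ⇒ negate
  Longitude: 136 + 13/60 + 48.1/3600 = 136.230028
  E ⇒ keep positive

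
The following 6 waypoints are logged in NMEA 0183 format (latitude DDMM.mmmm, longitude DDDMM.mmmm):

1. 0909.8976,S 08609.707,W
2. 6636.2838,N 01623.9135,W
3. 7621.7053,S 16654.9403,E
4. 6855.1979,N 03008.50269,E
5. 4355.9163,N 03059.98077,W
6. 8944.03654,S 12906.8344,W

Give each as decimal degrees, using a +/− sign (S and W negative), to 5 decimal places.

1. -9.16496, -86.16178
2. 66.60473, -16.39856
3. -76.36176, 166.91567
4. 68.91997, 30.14171
5. 43.93194, -30.99968
6. -89.73394, -129.11391

Point 1:
  Latitude: degrees = first 2 digits = 9, minutes = 9.8976; 9 + 9.8976/60 = 9.164960
  hemisphere S, so the sign is −
  Longitude: degrees = first 3 digits = 86, minutes = 9.707; 86 + 9.707/60 = 86.161783
  W → negative
Point 2:
  φ: split at 2 digits → 66° and 36.2838′; 66 + 36.2838/60 = 66.604730
  N → positive
  Lon: degrees = first 3 digits = 16, minutes = 23.9135; 16 + 23.9135/60 = 16.398558
  W → negative
Point 3:
  φ: degrees = first 2 digits = 76, minutes = 21.7053; 76 + 21.7053/60 = 76.361755
  hemisphere S, so the sign is −
  λ: degrees = first 3 digits = 166, minutes = 54.9403; 166 + 54.9403/60 = 166.915672
  E → positive
Point 4:
  Latitude: split at 2 digits → 68° and 55.1979′; 68 + 55.1979/60 = 68.919965
  N ⇒ keep positive
  Longitude: split at 3 digits → 030° and 8.50269′; 30 + 8.50269/60 = 30.141712
  E ⇒ keep positive
Point 5:
  Lat: split at 2 digits → 43° and 55.9163′; 43 + 55.9163/60 = 43.931938
  N → positive
  λ: degrees = first 3 digits = 30, minutes = 59.98077; 30 + 59.98077/60 = 30.999680
  W → negative
Point 6:
  φ: split at 2 digits → 89° and 44.03654′; 89 + 44.03654/60 = 89.733942
  S ⇒ negate
  Longitude: split at 3 digits → 129° and 6.8344′; 129 + 6.8344/60 = 129.113907
  W ⇒ negate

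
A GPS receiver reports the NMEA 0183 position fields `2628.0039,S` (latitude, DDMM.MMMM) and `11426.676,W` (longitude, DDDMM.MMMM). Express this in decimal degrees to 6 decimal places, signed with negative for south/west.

Latitude: degrees = first 2 digits = 26, minutes = 28.0039; 26 + 28.0039/60 = 26.4667317
S → negative
Longitude: degrees = first 3 digits = 114, minutes = 26.676; 114 + 26.676/60 = 114.4446000
W ⇒ negate

-26.466732, -114.444600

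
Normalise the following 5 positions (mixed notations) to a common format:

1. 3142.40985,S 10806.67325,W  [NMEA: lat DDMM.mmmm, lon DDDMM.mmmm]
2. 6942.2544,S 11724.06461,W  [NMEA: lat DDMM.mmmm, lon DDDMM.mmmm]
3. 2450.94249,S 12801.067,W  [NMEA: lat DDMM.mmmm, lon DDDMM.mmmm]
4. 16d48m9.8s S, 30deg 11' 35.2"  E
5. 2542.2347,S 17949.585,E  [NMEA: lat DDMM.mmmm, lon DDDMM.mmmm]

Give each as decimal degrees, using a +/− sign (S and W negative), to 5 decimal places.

Point 1:
  Latitude: split at 2 digits → 31° and 42.40985′; 31 + 42.40985/60 = 31.706831
  hemisphere S, so the sign is −
  Lon: degrees = first 3 digits = 108, minutes = 6.67325; 108 + 6.67325/60 = 108.111221
  hemisphere W, so the sign is −
Point 2:
  Latitude: degrees = first 2 digits = 69, minutes = 42.2544; 69 + 42.2544/60 = 69.704240
  S ⇒ negate
  Lon: split at 3 digits → 117° and 24.06461′; 117 + 24.06461/60 = 117.401077
  W → negative
Point 3:
  Lat: degrees = first 2 digits = 24, minutes = 50.94249; 24 + 50.94249/60 = 24.849042
  hemisphere S, so the sign is −
  λ: split at 3 digits → 128° and 1.067′; 128 + 1.067/60 = 128.017783
  hemisphere W, so the sign is −
Point 4:
  Lat: 16° + 48/60 + 9.8/3600 = 16 + 0.800000 + 0.002722 = 16.802722
  S → negative
  λ: 11′ + 35.2″ = 11.58667′; 30 + 11.58667/60 = 30.193111
  E → positive
Point 5:
  Lat: degrees = first 2 digits = 25, minutes = 42.2347; 25 + 42.2347/60 = 25.703912
  S ⇒ negate
  Longitude: degrees = first 3 digits = 179, minutes = 49.585; 179 + 49.585/60 = 179.826417
  E ⇒ keep positive

1. -31.70683, -108.11122
2. -69.70424, -117.40108
3. -24.84904, -128.01778
4. -16.80272, 30.19311
5. -25.70391, 179.82642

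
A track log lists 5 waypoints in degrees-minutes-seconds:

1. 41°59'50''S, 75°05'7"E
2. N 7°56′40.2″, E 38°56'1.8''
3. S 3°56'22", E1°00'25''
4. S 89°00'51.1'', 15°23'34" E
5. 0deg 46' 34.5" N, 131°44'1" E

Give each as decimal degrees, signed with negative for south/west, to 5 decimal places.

Point 1:
  φ: 59′ + 50″ = 59.83333′; 41 + 59.83333/60 = 41.997222
  hemisphere S, so the sign is −
  Longitude: 75 + 5/60 + 7/3600 = 75.085278
  E → positive
Point 2:
  Latitude: 56′ + 40.2″ = 56.67000′; 7 + 56.67000/60 = 7.944500
  N → positive
  λ: 38° + 56/60 + 1.8/3600 = 38 + 0.933333 + 0.000500 = 38.933833
  E → positive
Point 3:
  Lat: 3 + 56/60 + 22/3600 = 3.939444
  hemisphere S, so the sign is −
  Longitude: 1 + 0/60 + 25/3600 = 1.006944
  E → positive
Point 4:
  Latitude: 89 + 0/60 + 51.1/3600 = 89.014194
  S ⇒ negate
  λ: 15 + 23/60 + 34/3600 = 15.392778
  E ⇒ keep positive
Point 5:
  Lat: 0° + 46/60 + 34.5/3600 = 0 + 0.766667 + 0.009583 = 0.776250
  N → positive
  Longitude: 44′ + 1″ = 44.01667′; 131 + 44.01667/60 = 131.733611
  E ⇒ keep positive

1. -41.99722, 75.08528
2. 7.94450, 38.93383
3. -3.93944, 1.00694
4. -89.01419, 15.39278
5. 0.77625, 131.73361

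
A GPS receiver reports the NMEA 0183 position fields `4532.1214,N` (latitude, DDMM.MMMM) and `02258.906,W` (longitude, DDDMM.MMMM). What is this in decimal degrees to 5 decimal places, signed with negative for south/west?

φ: degrees = first 2 digits = 45, minutes = 32.1214; 45 + 32.1214/60 = 45.535357
N ⇒ keep positive
Longitude: split at 3 digits → 022° and 58.906′; 22 + 58.906/60 = 22.981767
hemisphere W, so the sign is −

45.53536, -22.98177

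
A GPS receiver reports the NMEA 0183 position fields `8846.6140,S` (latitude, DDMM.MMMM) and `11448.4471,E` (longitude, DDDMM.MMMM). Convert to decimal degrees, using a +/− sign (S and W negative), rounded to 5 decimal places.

-88.77690, 114.80745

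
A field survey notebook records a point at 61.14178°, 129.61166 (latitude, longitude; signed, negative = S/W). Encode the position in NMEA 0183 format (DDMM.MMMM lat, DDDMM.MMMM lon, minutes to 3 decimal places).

6108.507,N / 12936.700,E

φ: fractional part 0.141780 → 8.50680 minutes
Lon: fractional part 0.611660 → 36.69960 minutes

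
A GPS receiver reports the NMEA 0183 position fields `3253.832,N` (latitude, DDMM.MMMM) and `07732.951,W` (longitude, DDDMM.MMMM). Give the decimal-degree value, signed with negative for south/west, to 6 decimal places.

Lat: degrees = first 2 digits = 32, minutes = 53.832; 32 + 53.832/60 = 32.8972000
N ⇒ keep positive
Longitude: split at 3 digits → 077° and 32.951′; 77 + 32.951/60 = 77.5491833
W → negative

32.897200, -77.549183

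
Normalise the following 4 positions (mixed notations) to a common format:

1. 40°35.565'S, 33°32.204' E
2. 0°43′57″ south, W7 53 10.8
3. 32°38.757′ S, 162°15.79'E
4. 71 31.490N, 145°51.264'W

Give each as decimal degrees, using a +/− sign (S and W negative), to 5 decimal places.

1. -40.59275, 33.53673
2. -0.73250, -7.88633
3. -32.64595, 162.26317
4. 71.52483, -145.85440

Point 1:
  φ: 40 + 35.565/60 = 40.592750
  S → negative
  λ: 32.204′ = 0.536733°; total 33.536733
  E → positive
Point 2:
  φ: 0 + 43/60 + 57/3600 = 0.732500
  S ⇒ negate
  Longitude: 7° + 53/60 + 10.8/3600 = 7 + 0.883333 + 0.003000 = 7.886333
  W → negative
Point 3:
  Latitude: 32 + 38.757/60 = 32.645950
  S → negative
  λ: 162 + 15.79/60 = 162.263167
  E ⇒ keep positive
Point 4:
  Lat: 31.49′ = 0.524833°; total 71.524833
  N → positive
  Lon: 51.264′ = 0.854400°; total 145.854400
  W ⇒ negate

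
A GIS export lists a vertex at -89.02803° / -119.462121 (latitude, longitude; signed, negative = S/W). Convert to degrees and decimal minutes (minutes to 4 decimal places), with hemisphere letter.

89° 1.6818′ S, 119° 27.7273′ W

Latitude is negative → S; |value| = 89.028030
φ: fractional part 0.028030 → 1.681800 minutes
Longitude is negative → W; |value| = 119.462121
Longitude: fractional part 0.462121 → 27.727260 minutes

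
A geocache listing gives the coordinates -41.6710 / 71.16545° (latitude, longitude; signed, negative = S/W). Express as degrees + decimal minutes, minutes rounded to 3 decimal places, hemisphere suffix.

41° 40.260′ S, 71° 9.927′ E

Latitude is negative → S; |value| = 41.671000
Lat: 41° + 0.671000 × 60 = 41° 40.26000′
Lon: 71° + 0.165450 × 60 = 71° 9.92700′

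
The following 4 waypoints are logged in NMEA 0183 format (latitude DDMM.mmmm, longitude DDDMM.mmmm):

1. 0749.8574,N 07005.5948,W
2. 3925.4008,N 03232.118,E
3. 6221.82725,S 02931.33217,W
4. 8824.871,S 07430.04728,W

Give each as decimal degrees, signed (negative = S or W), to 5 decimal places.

1. 7.83096, -70.09325
2. 39.42335, 32.53530
3. -62.36379, -29.52220
4. -88.41452, -74.50079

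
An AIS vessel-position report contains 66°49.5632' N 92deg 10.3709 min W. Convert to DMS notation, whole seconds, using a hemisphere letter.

66°49′34″ N, 92°10′22″ W

φ: 49.56320′ → 49′ and 0.56320 × 60 = 33.79″
λ: fractional minutes 0.37090 × 60 = 22.25″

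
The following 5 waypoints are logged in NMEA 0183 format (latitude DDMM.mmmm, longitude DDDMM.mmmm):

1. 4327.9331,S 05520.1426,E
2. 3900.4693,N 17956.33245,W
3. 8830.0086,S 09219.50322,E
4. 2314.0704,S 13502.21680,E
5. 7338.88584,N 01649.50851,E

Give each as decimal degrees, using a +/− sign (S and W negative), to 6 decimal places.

Point 1:
  φ: split at 2 digits → 43° and 27.9331′; 43 + 27.9331/60 = 43.4655517
  hemisphere S, so the sign is −
  Longitude: degrees = first 3 digits = 55, minutes = 20.1426; 55 + 20.1426/60 = 55.3357100
  E ⇒ keep positive
Point 2:
  φ: split at 2 digits → 39° and 0.4693′; 39 + 0.4693/60 = 39.0078217
  N → positive
  λ: split at 3 digits → 179° and 56.33245′; 179 + 56.33245/60 = 179.9388742
  W ⇒ negate
Point 3:
  Lat: degrees = first 2 digits = 88, minutes = 30.0086; 88 + 30.0086/60 = 88.5001433
  S → negative
  λ: split at 3 digits → 092° and 19.50322′; 92 + 19.50322/60 = 92.3250537
  E → positive
Point 4:
  Lat: degrees = first 2 digits = 23, minutes = 14.0704; 23 + 14.0704/60 = 23.2345067
  S → negative
  Lon: degrees = first 3 digits = 135, minutes = 2.2168; 135 + 2.2168/60 = 135.0369467
  E ⇒ keep positive
Point 5:
  Latitude: split at 2 digits → 73° and 38.88584′; 73 + 38.88584/60 = 73.6480973
  N ⇒ keep positive
  λ: split at 3 digits → 016° and 49.50851′; 16 + 49.50851/60 = 16.8251418
  E → positive

1. -43.465552, 55.335710
2. 39.007822, -179.938874
3. -88.500143, 92.325054
4. -23.234507, 135.036947
5. 73.648097, 16.825142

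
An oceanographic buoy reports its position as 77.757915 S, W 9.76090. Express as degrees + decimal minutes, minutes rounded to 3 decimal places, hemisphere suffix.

77° 45.475′ S, 9° 45.654′ W

φ: minutes = (77.757915 − 77) × 60 = 45.47490
Longitude: minutes = (9.760900 − 9) × 60 = 45.65400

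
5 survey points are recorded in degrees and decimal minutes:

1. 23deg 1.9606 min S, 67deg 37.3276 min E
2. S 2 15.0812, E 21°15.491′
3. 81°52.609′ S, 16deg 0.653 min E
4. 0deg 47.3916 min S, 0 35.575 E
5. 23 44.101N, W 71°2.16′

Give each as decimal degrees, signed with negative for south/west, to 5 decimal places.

1. -23.03268, 67.62213
2. -2.25135, 21.25818
3. -81.87682, 16.01088
4. -0.78986, 0.59292
5. 23.73502, -71.03600

Point 1:
  Latitude: 23 + 1.9606/60 = 23.032677
  S ⇒ negate
  λ: 67 + 37.3276/60 = 67.622127
  E ⇒ keep positive
Point 2:
  Latitude: 2 + 15.0812/60 = 2.251353
  S → negative
  λ: 21 + 15.491/60 = 21.258183
  E → positive
Point 3:
  Lat: 52.609′ = 0.876817°; total 81.876817
  hemisphere S, so the sign is −
  Lon: 16 + 0.653/60 = 16.010883
  E ⇒ keep positive
Point 4:
  Lat: 47.3916′ = 0.789860°; total 0.789860
  S → negative
  λ: 35.575′ = 0.592917°; total 0.592917
  E → positive
Point 5:
  φ: 23 + 44.101/60 = 23.735017
  N → positive
  Longitude: 71 + 2.16/60 = 71.036000
  W ⇒ negate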